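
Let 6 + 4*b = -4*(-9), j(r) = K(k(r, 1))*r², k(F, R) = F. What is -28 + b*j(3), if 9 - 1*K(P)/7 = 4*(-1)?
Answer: 12229/2 ≈ 6114.5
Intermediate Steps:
K(P) = 91 (K(P) = 63 - 28*(-1) = 63 - 7*(-4) = 63 + 28 = 91)
j(r) = 91*r²
b = 15/2 (b = -3/2 + (-4*(-9))/4 = -3/2 + (¼)*36 = -3/2 + 9 = 15/2 ≈ 7.5000)
-28 + b*j(3) = -28 + 15*(91*3²)/2 = -28 + 15*(91*9)/2 = -28 + (15/2)*819 = -28 + 12285/2 = 12229/2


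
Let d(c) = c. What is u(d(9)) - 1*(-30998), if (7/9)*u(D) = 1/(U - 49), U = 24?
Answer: 5424641/175 ≈ 30998.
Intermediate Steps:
u(D) = -9/175 (u(D) = 9/(7*(24 - 49)) = (9/7)/(-25) = (9/7)*(-1/25) = -9/175)
u(d(9)) - 1*(-30998) = -9/175 - 1*(-30998) = -9/175 + 30998 = 5424641/175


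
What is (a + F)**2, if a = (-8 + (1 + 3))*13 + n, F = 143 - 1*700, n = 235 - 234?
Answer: 369664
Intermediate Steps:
n = 1
F = -557 (F = 143 - 700 = -557)
a = -51 (a = (-8 + (1 + 3))*13 + 1 = (-8 + 4)*13 + 1 = -4*13 + 1 = -52 + 1 = -51)
(a + F)**2 = (-51 - 557)**2 = (-608)**2 = 369664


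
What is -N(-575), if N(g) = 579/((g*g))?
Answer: -579/330625 ≈ -0.0017512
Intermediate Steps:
N(g) = 579/g² (N(g) = 579/(g²) = 579/g²)
-N(-575) = -579/(-575)² = -579/330625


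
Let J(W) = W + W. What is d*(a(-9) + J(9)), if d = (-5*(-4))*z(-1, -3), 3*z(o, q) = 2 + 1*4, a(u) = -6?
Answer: 480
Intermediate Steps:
J(W) = 2*W
z(o, q) = 2 (z(o, q) = (2 + 1*4)/3 = (2 + 4)/3 = (⅓)*6 = 2)
d = 40 (d = -5*(-4)*2 = 20*2 = 40)
d*(a(-9) + J(9)) = 40*(-6 + 2*9) = 40*(-6 + 18) = 40*12 = 480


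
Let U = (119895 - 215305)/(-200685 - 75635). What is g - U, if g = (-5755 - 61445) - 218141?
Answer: -7884552053/27632 ≈ -2.8534e+5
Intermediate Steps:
U = 9541/27632 (U = -95410/(-276320) = -95410*(-1/276320) = 9541/27632 ≈ 0.34529)
g = -285341 (g = -67200 - 218141 = -285341)
g - U = -285341 - 1*9541/27632 = -285341 - 9541/27632 = -7884552053/27632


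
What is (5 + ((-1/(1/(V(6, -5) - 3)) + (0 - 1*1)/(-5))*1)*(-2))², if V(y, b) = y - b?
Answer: 10609/25 ≈ 424.36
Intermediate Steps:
(5 + ((-1/(1/(V(6, -5) - 3)) + (0 - 1*1)/(-5))*1)*(-2))² = (5 + ((-1/(1/((6 - 1*(-5)) - 3)) + (0 - 1*1)/(-5))*1)*(-2))² = (5 + ((-1/(1/((6 + 5) - 3)) + (0 - 1)*(-⅕))*1)*(-2))² = (5 + ((-1/(1/(11 - 3)) - 1*(-⅕))*1)*(-2))² = (5 + ((-1/(1/8) + ⅕)*1)*(-2))² = (5 + ((-1/⅛ + ⅕)*1)*(-2))² = (5 + ((-1*8 + ⅕)*1)*(-2))² = (5 + ((-8 + ⅕)*1)*(-2))² = (5 - 39/5*1*(-2))² = (5 - 39/5*(-2))² = (5 + 78/5)² = (103/5)² = 10609/25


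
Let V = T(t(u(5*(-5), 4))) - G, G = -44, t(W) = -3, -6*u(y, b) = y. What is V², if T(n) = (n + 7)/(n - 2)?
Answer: 46656/25 ≈ 1866.2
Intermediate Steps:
u(y, b) = -y/6
T(n) = (7 + n)/(-2 + n)
V = 216/5 (V = (7 - 3)/(-2 - 3) - 1*(-44) = 4/(-5) + 44 = -⅕*4 + 44 = -⅘ + 44 = 216/5 ≈ 43.200)
V² = (216/5)² = 46656/25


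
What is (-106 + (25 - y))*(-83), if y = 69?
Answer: 12450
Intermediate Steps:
(-106 + (25 - y))*(-83) = (-106 + (25 - 1*69))*(-83) = (-106 + (25 - 69))*(-83) = (-106 - 44)*(-83) = -150*(-83) = 12450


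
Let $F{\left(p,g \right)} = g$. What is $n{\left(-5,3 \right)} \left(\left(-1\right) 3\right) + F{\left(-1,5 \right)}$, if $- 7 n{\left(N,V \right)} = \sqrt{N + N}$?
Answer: $5 + \frac{3 i \sqrt{10}}{7} \approx 5.0 + 1.3553 i$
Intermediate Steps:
$n{\left(N,V \right)} = - \frac{\sqrt{2} \sqrt{N}}{7}$ ($n{\left(N,V \right)} = - \frac{\sqrt{N + N}}{7} = - \frac{\sqrt{2 N}}{7} = - \frac{\sqrt{2} \sqrt{N}}{7}$)
$n{\left(-5,3 \right)} \left(\left(-1\right) 3\right) + F{\left(-1,5 \right)} = - \frac{\sqrt{2} \sqrt{-5}}{7} \left(\left(-1\right) 3\right) + 5 = - \frac{\sqrt{2} i \sqrt{5}}{7} \left(-3\right) + 5 = - \frac{i \sqrt{10}}{7} \left(-3\right) + 5 = \frac{3 i \sqrt{10}}{7} + 5 = 5 + \frac{3 i \sqrt{10}}{7}$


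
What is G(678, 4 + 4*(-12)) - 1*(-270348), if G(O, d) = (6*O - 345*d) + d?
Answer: 289552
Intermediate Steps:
G(O, d) = -344*d + 6*O (G(O, d) = (-345*d + 6*O) + d = -344*d + 6*O)
G(678, 4 + 4*(-12)) - 1*(-270348) = (-344*(4 + 4*(-12)) + 6*678) - 1*(-270348) = (-344*(4 - 48) + 4068) + 270348 = (-344*(-44) + 4068) + 270348 = (15136 + 4068) + 270348 = 19204 + 270348 = 289552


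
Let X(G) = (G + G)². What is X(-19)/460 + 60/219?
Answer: 28653/8395 ≈ 3.4131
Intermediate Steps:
X(G) = 4*G² (X(G) = (2*G)² = 4*G²)
X(-19)/460 + 60/219 = (4*(-19)²)/460 + 60/219 = (4*361)*(1/460) + 60*(1/219) = 1444*(1/460) + 20/73 = 361/115 + 20/73 = 28653/8395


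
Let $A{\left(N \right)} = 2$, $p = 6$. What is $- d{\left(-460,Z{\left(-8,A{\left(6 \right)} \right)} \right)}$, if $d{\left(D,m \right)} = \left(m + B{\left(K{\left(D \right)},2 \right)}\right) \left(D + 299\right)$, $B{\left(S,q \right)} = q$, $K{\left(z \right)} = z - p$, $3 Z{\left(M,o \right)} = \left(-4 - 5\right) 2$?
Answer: $-644$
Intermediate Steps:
$Z{\left(M,o \right)} = -6$ ($Z{\left(M,o \right)} = \frac{\left(-4 - 5\right) 2}{3} = \frac{\left(-9\right) 2}{3} = \frac{1}{3} \left(-18\right) = -6$)
$K{\left(z \right)} = -6 + z$ ($K{\left(z \right)} = z - 6 = -6 + z$)
$d{\left(D,m \right)} = \left(2 + m\right) \left(299 + D\right)$ ($d{\left(D,m \right)} = \left(m + 2\right) \left(D + 299\right) = \left(2 + m\right) \left(299 + D\right)$)
$- d{\left(-460,Z{\left(-8,A{\left(6 \right)} \right)} \right)} = - (598 + 2 \left(-460\right) + 299 \left(-6\right) - -2760) = - (598 - 920 - 1794 + 2760) = \left(-1\right) 644 = -644$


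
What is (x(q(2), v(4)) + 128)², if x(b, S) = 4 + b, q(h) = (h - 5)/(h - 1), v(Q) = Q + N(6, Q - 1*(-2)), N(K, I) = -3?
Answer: 16641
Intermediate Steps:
v(Q) = -3 + Q (v(Q) = Q - 3 = -3 + Q)
q(h) = (-5 + h)/(-1 + h)
(x(q(2), v(4)) + 128)² = ((4 + (-5 + 2)/(-1 + 2)) + 128)² = ((4 - 3/1) + 128)² = ((4 + 1*(-3)) + 128)² = ((4 - 3) + 128)² = (1 + 128)² = 129² = 16641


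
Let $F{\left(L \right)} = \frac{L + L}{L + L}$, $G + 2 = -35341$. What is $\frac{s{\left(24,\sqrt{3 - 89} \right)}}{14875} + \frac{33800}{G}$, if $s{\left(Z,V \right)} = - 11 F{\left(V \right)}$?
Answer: $- \frac{4228267}{4417875} \approx -0.95708$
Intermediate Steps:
$G = -35343$ ($G = -2 - 35341 = -35343$)
$F{\left(L \right)} = 1$ ($F{\left(L \right)} = \frac{2 L}{2 L} = 2 L \frac{1}{2 L} = 1$)
$s{\left(Z,V \right)} = -11$ ($s{\left(Z,V \right)} = \left(-11\right) 1 = -11$)
$\frac{s{\left(24,\sqrt{3 - 89} \right)}}{14875} + \frac{33800}{G} = - \frac{11}{14875} + \frac{33800}{-35343} = \left(-11\right) \frac{1}{14875} + 33800 \left(- \frac{1}{35343}\right) = - \frac{11}{14875} - \frac{33800}{35343} = - \frac{4228267}{4417875}$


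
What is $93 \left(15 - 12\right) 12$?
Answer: $3348$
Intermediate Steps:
$93 \left(15 - 12\right) 12 = 93 \cdot 3 \cdot 12 = 93 \cdot 36 = 3348$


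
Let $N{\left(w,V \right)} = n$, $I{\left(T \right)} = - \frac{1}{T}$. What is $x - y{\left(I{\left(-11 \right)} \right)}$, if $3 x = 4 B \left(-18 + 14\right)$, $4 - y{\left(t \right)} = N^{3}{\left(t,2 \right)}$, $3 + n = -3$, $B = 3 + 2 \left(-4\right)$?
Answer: $- \frac{580}{3} \approx -193.33$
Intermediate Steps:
$B = -5$ ($B = 3 - 8 = -5$)
$n = -6$ ($n = -3 - 3 = -6$)
$N{\left(w,V \right)} = -6$
$y{\left(t \right)} = 220$ ($y{\left(t \right)} = 4 - \left(-6\right)^{3} = 4 - -216 = 4 + 216 = 220$)
$x = \frac{80}{3}$ ($x = \frac{4 \left(-5\right) \left(-18 + 14\right)}{3} = \frac{\left(-20\right) \left(-4\right)}{3} = \frac{1}{3} \cdot 80 = \frac{80}{3} \approx 26.667$)
$x - y{\left(I{\left(-11 \right)} \right)} = \frac{80}{3} - 220 = - \frac{580}{3}$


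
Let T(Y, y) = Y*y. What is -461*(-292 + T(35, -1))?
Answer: 150747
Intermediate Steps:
-461*(-292 + T(35, -1)) = -461*(-292 + 35*(-1)) = -461*(-292 - 35) = -461*(-327) = 150747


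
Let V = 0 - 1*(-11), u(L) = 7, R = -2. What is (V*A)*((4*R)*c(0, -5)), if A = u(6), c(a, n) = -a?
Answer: 0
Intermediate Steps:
V = 11 (V = 0 + 11 = 11)
A = 7
(V*A)*((4*R)*c(0, -5)) = (11*7)*((4*(-2))*(-1*0)) = 77*(-8*0) = 77*0 = 0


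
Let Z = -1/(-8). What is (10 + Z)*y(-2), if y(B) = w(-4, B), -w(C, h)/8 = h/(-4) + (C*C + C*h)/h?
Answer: 1863/2 ≈ 931.50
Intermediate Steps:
Z = ⅛ (Z = -1*(-⅛) = ⅛ ≈ 0.12500)
w(C, h) = 2*h - 8*(C² + C*h)/h (w(C, h) = -8*(h/(-4) + (C*C + C*h)/h) = -8*(h*(-¼) + (C² + C*h)/h) = -8*(-h/4 + (C² + C*h)/h) = 2*h - 8*(C² + C*h)/h)
y(B) = 32 - 128/B + 2*B (y(B) = -8*(-4) + 2*B - 8*(-4)²/B = 32 + 2*B - 8*16/B = 32 + 2*B - 128/B = 32 - 128/B + 2*B)
(10 + Z)*y(-2) = (10 + ⅛)*(32 - 128/(-2) + 2*(-2)) = 81*(32 - 128*(-½) - 4)/8 = 81*(32 + 64 - 4)/8 = (81/8)*92 = 1863/2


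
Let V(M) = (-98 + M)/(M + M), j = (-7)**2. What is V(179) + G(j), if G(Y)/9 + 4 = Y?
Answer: 145071/358 ≈ 405.23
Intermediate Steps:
j = 49
V(M) = (-98 + M)/(2*M) (V(M) = (-98 + M)/((2*M)) = (-98 + M)*(1/(2*M)) = (-98 + M)/(2*M))
G(Y) = -36 + 9*Y
V(179) + G(j) = (1/2)*(-98 + 179)/179 + (-36 + 9*49) = (1/2)*(1/179)*81 + (-36 + 441) = 81/358 + 405 = 145071/358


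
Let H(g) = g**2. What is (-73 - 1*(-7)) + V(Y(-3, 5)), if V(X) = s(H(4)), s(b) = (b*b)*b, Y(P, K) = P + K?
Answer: 4030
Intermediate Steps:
Y(P, K) = K + P
s(b) = b**3 (s(b) = b**2*b = b**3)
V(X) = 4096 (V(X) = (4**2)**3 = 16**3 = 4096)
(-73 - 1*(-7)) + V(Y(-3, 5)) = (-73 - 1*(-7)) + 4096 = (-73 + 7) + 4096 = -66 + 4096 = 4030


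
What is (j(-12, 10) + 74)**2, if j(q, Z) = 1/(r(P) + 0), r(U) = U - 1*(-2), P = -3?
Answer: 5329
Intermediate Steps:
r(U) = 2 + U (r(U) = U + 2 = 2 + U)
j(q, Z) = -1 (j(q, Z) = 1/((2 - 3) + 0) = 1/(-1 + 0) = 1/(-1) = -1)
(j(-12, 10) + 74)**2 = (-1 + 74)**2 = 73**2 = 5329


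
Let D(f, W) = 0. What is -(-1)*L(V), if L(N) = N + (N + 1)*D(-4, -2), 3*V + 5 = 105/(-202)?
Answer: -1115/606 ≈ -1.8399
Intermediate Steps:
V = -1115/606 (V = -5/3 + (105/(-202))/3 = -5/3 + (105*(-1/202))/3 = -5/3 + (1/3)*(-105/202) = -5/3 - 35/202 = -1115/606 ≈ -1.8399)
L(N) = N (L(N) = N + (N + 1)*0 = N + (1 + N)*0 = N + 0 = N)
-(-1)*L(V) = -(-1)*(-1115)/606 = -1*1115/606 = -1115/606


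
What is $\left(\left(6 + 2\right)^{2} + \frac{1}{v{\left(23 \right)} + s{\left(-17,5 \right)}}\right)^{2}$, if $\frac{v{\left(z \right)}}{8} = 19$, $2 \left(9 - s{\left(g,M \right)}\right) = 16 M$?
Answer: $\frac{59985025}{14641} \approx 4097.1$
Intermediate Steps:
$s{\left(g,M \right)} = 9 - 8 M$ ($s{\left(g,M \right)} = 9 - \frac{16 M}{2} = 9 - 8 M$)
$v{\left(z \right)} = 152$ ($v{\left(z \right)} = 8 \cdot 19 = 152$)
$\left(\left(6 + 2\right)^{2} + \frac{1}{v{\left(23 \right)} + s{\left(-17,5 \right)}}\right)^{2} = \left(\left(6 + 2\right)^{2} + \frac{1}{152 + \left(9 - 40\right)}\right)^{2} = \left(8^{2} + \frac{1}{152 + \left(9 - 40\right)}\right)^{2} = \left(64 + \frac{1}{152 - 31}\right)^{2} = \left(64 + \frac{1}{121}\right)^{2} = \left(\frac{7745}{121}\right)^{2} = \frac{59985025}{14641}$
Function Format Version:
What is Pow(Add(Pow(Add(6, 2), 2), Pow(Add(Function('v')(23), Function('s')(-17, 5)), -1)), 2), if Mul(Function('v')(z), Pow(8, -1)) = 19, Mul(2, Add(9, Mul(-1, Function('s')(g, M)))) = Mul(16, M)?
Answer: Rational(59985025, 14641) ≈ 4097.1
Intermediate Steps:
Function('s')(g, M) = Add(9, Mul(-8, M)) (Function('s')(g, M) = Add(9, Mul(Rational(-1, 2), Mul(16, M))) = Add(9, Mul(-8, M)))
Function('v')(z) = 152 (Function('v')(z) = Mul(8, 19) = 152)
Pow(Add(Pow(Add(6, 2), 2), Pow(Add(Function('v')(23), Function('s')(-17, 5)), -1)), 2) = Pow(Add(Pow(Add(6, 2), 2), Pow(Add(152, Add(9, Mul(-8, 5))), -1)), 2) = Pow(Add(Pow(8, 2), Pow(Add(152, Add(9, -40)), -1)), 2) = Pow(Add(64, Pow(Add(152, -31), -1)), 2) = Pow(Add(64, Pow(121, -1)), 2) = Pow(Add(64, Rational(1, 121)), 2) = Pow(Rational(7745, 121), 2) = Rational(59985025, 14641)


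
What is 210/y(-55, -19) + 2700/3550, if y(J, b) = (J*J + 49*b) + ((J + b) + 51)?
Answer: 126744/147041 ≈ 0.86196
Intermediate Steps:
y(J, b) = 51 + J + J² + 50*b (y(J, b) = (J² + 49*b) + (51 + J + b) = 51 + J + J² + 50*b)
210/y(-55, -19) + 2700/3550 = 210/(51 - 55 + (-55)² + 50*(-19)) + 2700/3550 = 210/(51 - 55 + 3025 - 950) + 2700*(1/3550) = 210/2071 + 54/71 = 126744/147041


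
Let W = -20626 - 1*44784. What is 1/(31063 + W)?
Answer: -1/34347 ≈ -2.9115e-5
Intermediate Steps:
W = -65410 (W = -20626 - 44784 = -65410)
1/(31063 + W) = 1/(31063 - 65410) = 1/(-34347) = -1/34347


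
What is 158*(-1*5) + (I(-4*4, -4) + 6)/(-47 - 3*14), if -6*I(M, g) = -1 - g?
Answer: -140631/178 ≈ -790.06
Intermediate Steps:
I(M, g) = 1/6 + g/6 (I(M, g) = -(-1 - g)/6 = 1/6 + g/6)
158*(-1*5) + (I(-4*4, -4) + 6)/(-47 - 3*14) = 158*(-1*5) + ((1/6 + (1/6)*(-4)) + 6)/(-47 - 3*14) = 158*(-5) + ((1/6 - 2/3) + 6)/(-47 - 42) = -790 + (-1/2 + 6)/(-89) = -790 + (11/2)*(-1/89) = -790 - 11/178 = -140631/178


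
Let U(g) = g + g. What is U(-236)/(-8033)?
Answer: 472/8033 ≈ 0.058758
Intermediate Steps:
U(g) = 2*g
U(-236)/(-8033) = (2*(-236))/(-8033) = -472*(-1/8033) = 472/8033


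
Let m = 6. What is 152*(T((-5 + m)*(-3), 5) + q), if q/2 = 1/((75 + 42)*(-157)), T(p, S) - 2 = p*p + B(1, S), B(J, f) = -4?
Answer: 19544312/18369 ≈ 1064.0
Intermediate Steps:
T(p, S) = -2 + p**2 (T(p, S) = 2 + (p*p - 4) = 2 + (p**2 - 4) = 2 + (-4 + p**2) = -2 + p**2)
q = -2/18369 (q = 2*(1/((75 + 42)*(-157))) = 2*(-1/157/117) = 2*((1/117)*(-1/157)) = 2*(-1/18369) = -2/18369 ≈ -0.00010888)
152*(T((-5 + m)*(-3), 5) + q) = 152*((-2 + ((-5 + 6)*(-3))**2) - 2/18369) = 152*((-2 + (1*(-3))**2) - 2/18369) = 152*((-2 + (-3)**2) - 2/18369) = 152*((-2 + 9) - 2/18369) = 152*(7 - 2/18369) = 152*(128581/18369) = 19544312/18369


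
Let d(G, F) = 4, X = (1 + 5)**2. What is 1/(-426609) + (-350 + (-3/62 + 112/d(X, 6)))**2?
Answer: 170080940693357/1639884996 ≈ 1.0372e+5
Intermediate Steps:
X = 36 (X = 6**2 = 36)
1/(-426609) + (-350 + (-3/62 + 112/d(X, 6)))**2 = 1/(-426609) + (-350 + (-3/62 + 112/4))**2 = -1/426609 + (-350 + (-3*1/62 + 112*(1/4)))**2 = -1/426609 + (-350 + (-3/62 + 28))**2 = -1/426609 + (-350 + 1733/62)**2 = -1/426609 + (-19967/62)**2 = -1/426609 + 398681089/3844 = 170080940693357/1639884996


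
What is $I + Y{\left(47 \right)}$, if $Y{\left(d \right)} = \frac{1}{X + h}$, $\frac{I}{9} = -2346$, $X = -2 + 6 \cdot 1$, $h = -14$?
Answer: $- \frac{211141}{10} \approx -21114.0$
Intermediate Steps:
$X = 4$ ($X = -2 + 6 = 4$)
$I = -21114$ ($I = 9 \left(-2346\right) = -21114$)
$Y{\left(d \right)} = - \frac{1}{10}$ ($Y{\left(d \right)} = \frac{1}{4 - 14} = \frac{1}{-10} = - \frac{1}{10}$)
$I + Y{\left(47 \right)} = -21114 - \frac{1}{10} = - \frac{211141}{10}$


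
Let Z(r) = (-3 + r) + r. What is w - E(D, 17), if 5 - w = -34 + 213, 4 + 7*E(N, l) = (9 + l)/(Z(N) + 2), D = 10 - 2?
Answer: -18236/105 ≈ -173.68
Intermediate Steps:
D = 8
Z(r) = -3 + 2*r
E(N, l) = -4/7 + (9 + l)/(7*(-1 + 2*N)) (E(N, l) = -4/7 + ((9 + l)/((-3 + 2*N) + 2))/7 = -4/7 + ((9 + l)/(-1 + 2*N))/7 = -4/7 + (9 + l)/(7*(-1 + 2*N)))
w = -174 (w = 5 - (-34 + 213) = 5 - 1*179 = 5 - 179 = -174)
w - E(D, 17) = -174 - (13 + 17 - 8*8)/(7*(-1 + 2*8)) = -174 - (13 + 17 - 64)/(7*(-1 + 16)) = -174 - (-34)/(7*15) = -174 - 1*(-34/105) = -174 + 34/105 = -18236/105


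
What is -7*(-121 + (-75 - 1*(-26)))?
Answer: 1190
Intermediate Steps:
-7*(-121 + (-75 - 1*(-26))) = -7*(-121 + (-75 + 26)) = -7*(-121 - 49) = -7*(-170) = 1190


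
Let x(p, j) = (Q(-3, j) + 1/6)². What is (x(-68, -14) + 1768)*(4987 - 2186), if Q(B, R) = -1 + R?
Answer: 200464769/36 ≈ 5.5685e+6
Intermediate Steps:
x(p, j) = (-⅚ + j)² (x(p, j) = ((-1 + j) + 1/6)² = ((-1 + j) + ⅙)² = (-⅚ + j)²)
(x(-68, -14) + 1768)*(4987 - 2186) = ((-5 + 6*(-14))²/36 + 1768)*(4987 - 2186) = ((-5 - 84)²/36 + 1768)*2801 = ((1/36)*(-89)² + 1768)*2801 = ((1/36)*7921 + 1768)*2801 = (7921/36 + 1768)*2801 = (71569/36)*2801 = 200464769/36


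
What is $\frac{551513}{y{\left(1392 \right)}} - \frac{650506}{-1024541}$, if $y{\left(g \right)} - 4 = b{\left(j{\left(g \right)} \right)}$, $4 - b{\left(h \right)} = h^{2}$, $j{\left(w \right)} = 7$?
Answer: $- \frac{565021009787}{42006181} \approx -13451.0$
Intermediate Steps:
$b{\left(h \right)} = 4 - h^{2}$
$y{\left(g \right)} = -41$ ($y{\left(g \right)} = 4 + \left(4 - 7^{2}\right) = 4 + \left(4 - 49\right) = 4 - 45 = -41$)
$\frac{551513}{y{\left(1392 \right)}} - \frac{650506}{-1024541} = \frac{551513}{-41} - \frac{650506}{-1024541} = 551513 \left(- \frac{1}{41}\right) - - \frac{650506}{1024541} = - \frac{551513}{41} + \frac{650506}{1024541} = - \frac{565021009787}{42006181}$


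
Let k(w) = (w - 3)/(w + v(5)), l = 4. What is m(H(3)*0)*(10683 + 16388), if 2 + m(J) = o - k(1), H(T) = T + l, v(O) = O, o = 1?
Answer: -54142/3 ≈ -18047.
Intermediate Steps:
k(w) = (-3 + w)/(5 + w) (k(w) = (w - 3)/(w + 5) = (-3 + w)/(5 + w))
H(T) = 4 + T (H(T) = T + 4 = 4 + T)
m(J) = -2/3 (m(J) = -2 + (1 - (-3 + 1)/(5 + 1)) = -2 + (1 - (-2)/6) = -2 + (1 - 1*(-1/3)) = -2 + (1 + 1/3) = -2 + 4/3 = -2/3)
m(H(3)*0)*(10683 + 16388) = -2*(10683 + 16388)/3 = -2/3*27071 = -54142/3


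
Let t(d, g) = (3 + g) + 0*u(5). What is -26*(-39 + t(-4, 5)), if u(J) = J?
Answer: 806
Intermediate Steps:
t(d, g) = 3 + g (t(d, g) = (3 + g) + 0*5 = (3 + g) + 0 = 3 + g)
-26*(-39 + t(-4, 5)) = -26*(-39 + (3 + 5)) = -26*(-39 + 8) = -26*(-31) = 806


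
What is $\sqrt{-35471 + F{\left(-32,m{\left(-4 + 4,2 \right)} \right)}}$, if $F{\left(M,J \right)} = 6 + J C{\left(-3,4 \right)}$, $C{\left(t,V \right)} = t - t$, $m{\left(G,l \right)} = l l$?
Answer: $i \sqrt{35465} \approx 188.32 i$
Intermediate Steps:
$m{\left(G,l \right)} = l^{2}$
$C{\left(t,V \right)} = 0$
$F{\left(M,J \right)} = 6$ ($F{\left(M,J \right)} = 6 + J 0 = 6 + 0 = 6$)
$\sqrt{-35471 + F{\left(-32,m{\left(-4 + 4,2 \right)} \right)}} = \sqrt{-35471 + 6} = \sqrt{-35465} = i \sqrt{35465}$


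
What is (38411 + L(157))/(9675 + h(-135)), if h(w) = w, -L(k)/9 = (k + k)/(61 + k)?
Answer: 2092693/519930 ≈ 4.0249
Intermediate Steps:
L(k) = -18*k/(61 + k) (L(k) = -9*(k + k)/(61 + k) = -9*2*k/(61 + k) = -18*k/(61 + k))
(38411 + L(157))/(9675 + h(-135)) = (38411 - 18*157/(61 + 157))/(9675 - 135) = (38411 - 18*157/218)/9540 = (38411 - 18*157*1/218)*(1/9540) = (38411 - 1413/109)*(1/9540) = (4185386/109)*(1/9540) = 2092693/519930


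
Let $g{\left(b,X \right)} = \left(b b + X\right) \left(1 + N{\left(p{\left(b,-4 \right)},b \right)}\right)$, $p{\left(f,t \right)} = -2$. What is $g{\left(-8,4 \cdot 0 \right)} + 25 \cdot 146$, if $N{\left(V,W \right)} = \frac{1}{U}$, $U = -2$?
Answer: $3682$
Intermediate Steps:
$N{\left(V,W \right)} = - \frac{1}{2}$ ($N{\left(V,W \right)} = \frac{1}{-2} = - \frac{1}{2}$)
$g{\left(b,X \right)} = \frac{X}{2} + \frac{b^{2}}{2}$ ($g{\left(b,X \right)} = \left(b b + X\right) \left(1 - \frac{1}{2}\right) = \left(b^{2} + X\right) \frac{1}{2} = \left(X + b^{2}\right) \frac{1}{2} = \frac{X}{2} + \frac{b^{2}}{2}$)
$g{\left(-8,4 \cdot 0 \right)} + 25 \cdot 146 = \left(\frac{4 \cdot 0}{2} + \frac{\left(-8\right)^{2}}{2}\right) + 25 \cdot 146 = \left(\frac{1}{2} \cdot 0 + \frac{1}{2} \cdot 64\right) + 3650 = \left(0 + 32\right) + 3650 = 32 + 3650 = 3682$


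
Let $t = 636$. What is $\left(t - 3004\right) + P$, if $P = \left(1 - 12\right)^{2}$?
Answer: $-2247$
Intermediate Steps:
$P = 121$ ($P = \left(-11\right)^{2} = 121$)
$\left(t - 3004\right) + P = \left(636 - 3004\right) + 121 = -2368 + 121 = -2247$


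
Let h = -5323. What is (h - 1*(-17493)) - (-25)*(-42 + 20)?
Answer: 11620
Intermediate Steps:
(h - 1*(-17493)) - (-25)*(-42 + 20) = (-5323 - 1*(-17493)) - (-25)*(-42 + 20) = (-5323 + 17493) - (-25)*(-22) = 12170 - 1*550 = 12170 - 550 = 11620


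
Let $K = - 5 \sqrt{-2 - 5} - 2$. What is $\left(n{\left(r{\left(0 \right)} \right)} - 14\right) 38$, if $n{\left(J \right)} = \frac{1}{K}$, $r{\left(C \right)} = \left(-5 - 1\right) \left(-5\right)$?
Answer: $\frac{38 \left(- 70 \sqrt{7} + 29 i\right)}{- 2 i + 5 \sqrt{7}} \approx -532.42 + 2.8083 i$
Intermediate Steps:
$r{\left(C \right)} = 30$ ($r{\left(C \right)} = \left(-6\right) \left(-5\right) = 30$)
$K = -2 - 5 i \sqrt{7}$ ($K = - 5 \sqrt{-7} - 2 = - 5 i \sqrt{7} - 2 = -2 - 5 i \sqrt{7} \approx -2.0 - 13.229 i$)
$n{\left(J \right)} = \frac{1}{-2 - 5 i \sqrt{7}}$
$\left(n{\left(r{\left(0 \right)} \right)} - 14\right) 38 = \left(\frac{i}{- 2 i + 5 \sqrt{7}} - 14\right) 38 = \left(-14 + \frac{i}{- 2 i + 5 \sqrt{7}}\right) 38 = -532 + \frac{38 i}{- 2 i + 5 \sqrt{7}}$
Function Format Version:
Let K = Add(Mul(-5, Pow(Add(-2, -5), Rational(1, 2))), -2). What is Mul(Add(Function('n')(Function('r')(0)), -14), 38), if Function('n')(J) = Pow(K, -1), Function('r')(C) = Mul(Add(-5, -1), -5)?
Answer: Mul(38, Pow(Add(Mul(-2, I), Mul(5, Pow(7, Rational(1, 2)))), -1), Add(Mul(-70, Pow(7, Rational(1, 2))), Mul(29, I))) ≈ Add(-532.42, Mul(2.8083, I))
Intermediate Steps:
Function('r')(C) = 30 (Function('r')(C) = Mul(-6, -5) = 30)
K = Add(-2, Mul(-5, I, Pow(7, Rational(1, 2)))) (K = Add(Mul(-5, Pow(-7, Rational(1, 2))), -2) = Add(Mul(-5, Mul(I, Pow(7, Rational(1, 2)))), -2) = Add(Mul(-5, I, Pow(7, Rational(1, 2))), -2) = Add(-2, Mul(-5, I, Pow(7, Rational(1, 2)))) ≈ Add(-2.0000, Mul(-13.229, I)))
Function('n')(J) = Pow(Add(-2, Mul(-5, I, Pow(7, Rational(1, 2)))), -1)
Mul(Add(Function('n')(Function('r')(0)), -14), 38) = Mul(Add(Mul(I, Pow(Add(Mul(-2, I), Mul(5, Pow(7, Rational(1, 2)))), -1)), -14), 38) = Mul(Add(-14, Mul(I, Pow(Add(Mul(-2, I), Mul(5, Pow(7, Rational(1, 2)))), -1))), 38) = Add(-532, Mul(38, I, Pow(Add(Mul(-2, I), Mul(5, Pow(7, Rational(1, 2)))), -1)))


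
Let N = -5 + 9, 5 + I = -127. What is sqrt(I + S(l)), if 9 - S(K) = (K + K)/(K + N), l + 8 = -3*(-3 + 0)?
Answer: I*sqrt(3085)/5 ≈ 11.109*I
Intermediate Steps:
I = -132 (I = -5 - 127 = -132)
l = 1 (l = -8 - 3*(-3 + 0) = -8 - 3*(-3) = -8 + 9 = 1)
N = 4
S(K) = 9 - 2*K/(4 + K) (S(K) = 9 - (K + K)/(K + 4) = 9 - 2*K/(4 + K))
sqrt(I + S(l)) = sqrt(-132 + (36 + 7*1)/(4 + 1)) = sqrt(-132 + (36 + 7)/5) = sqrt(-132 + (1/5)*43) = sqrt(-132 + 43/5) = sqrt(-617/5) = I*sqrt(3085)/5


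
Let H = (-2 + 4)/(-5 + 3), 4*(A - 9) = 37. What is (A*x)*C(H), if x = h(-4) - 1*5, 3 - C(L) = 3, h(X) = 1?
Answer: 0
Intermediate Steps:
A = 73/4 (A = 9 + (1/4)*37 = 9 + 37/4 = 73/4 ≈ 18.250)
H = -1 (H = 2/(-2) = 2*(-1/2) = -1)
C(L) = 0 (C(L) = 3 - 1*3 = 3 - 3 = 0)
x = -4 (x = 1 - 1*5 = 1 - 5 = -4)
(A*x)*C(H) = ((73/4)*(-4))*0 = -73*0 = 0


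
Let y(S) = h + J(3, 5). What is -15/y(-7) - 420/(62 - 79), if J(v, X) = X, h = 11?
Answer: 6465/272 ≈ 23.768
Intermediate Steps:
y(S) = 16 (y(S) = 11 + 5 = 16)
-15/y(-7) - 420/(62 - 79) = -15/16 - 420/(62 - 79) = -15*1/16 - 420/(-17) = -15/16 - 420*(-1/17) = -15/16 + 420/17 = 6465/272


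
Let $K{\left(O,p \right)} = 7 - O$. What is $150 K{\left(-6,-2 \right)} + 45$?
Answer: $1995$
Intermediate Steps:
$150 K{\left(-6,-2 \right)} + 45 = 150 \left(7 - -6\right) + 45 = 150 \left(7 + 6\right) + 45 = 150 \cdot 13 + 45 = 1950 + 45 = 1995$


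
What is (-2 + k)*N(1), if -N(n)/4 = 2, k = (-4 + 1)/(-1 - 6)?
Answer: 88/7 ≈ 12.571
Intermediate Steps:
k = 3/7 (k = -3/(-7) = -3*(-⅐) = 3/7 ≈ 0.42857)
N(n) = -8 (N(n) = -4*2 = -8)
(-2 + k)*N(1) = (-2 + 3/7)*(-8) = -11/7*(-8) = 88/7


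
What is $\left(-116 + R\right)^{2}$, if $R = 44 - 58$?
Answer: $16900$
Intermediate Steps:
$R = -14$
$\left(-116 + R\right)^{2} = \left(-116 - 14\right)^{2} = \left(-130\right)^{2} = 16900$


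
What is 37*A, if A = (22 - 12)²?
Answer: 3700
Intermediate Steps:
A = 100 (A = 10² = 100)
37*A = 37*100 = 3700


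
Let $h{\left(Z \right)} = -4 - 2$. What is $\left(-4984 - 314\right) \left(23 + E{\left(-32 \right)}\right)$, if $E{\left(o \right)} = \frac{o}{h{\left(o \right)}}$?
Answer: $-150110$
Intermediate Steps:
$h{\left(Z \right)} = -6$
$E{\left(o \right)} = - \frac{o}{6}$ ($E{\left(o \right)} = \frac{o}{-6} = o \left(- \frac{1}{6}\right) = - \frac{o}{6}$)
$\left(-4984 - 314\right) \left(23 + E{\left(-32 \right)}\right) = \left(-4984 - 314\right) \left(23 - - \frac{16}{3}\right) = - 5298 \left(23 + \frac{16}{3}\right) = \left(-5298\right) \frac{85}{3} = -150110$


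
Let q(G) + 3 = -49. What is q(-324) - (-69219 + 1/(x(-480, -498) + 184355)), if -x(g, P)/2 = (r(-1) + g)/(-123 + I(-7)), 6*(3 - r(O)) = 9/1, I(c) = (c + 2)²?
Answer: 1249559471013/18065833 ≈ 69167.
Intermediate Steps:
q(G) = -52 (q(G) = -3 - 49 = -52)
I(c) = (2 + c)²
r(O) = 3/2 (r(O) = 3 - 3/(2*1) = 3 - 3/2 = 3/2)
x(g, P) = 3/98 + g/49 (x(g, P) = -2*(3/2 + g)/(-123 + (2 - 7)²) = -2*(3/2 + g)/(-123 + (-5)²) = -2*(3/2 + g)/(-123 + 25) = -2*(3/2 + g)/(-98) = -2*(3/2 + g)*(-1)/98 = -2*(-3/196 - g/98) = 3/98 + g/49)
q(-324) - (-69219 + 1/(x(-480, -498) + 184355)) = -52 - (-69219 + 1/((3/98 + (1/49)*(-480)) + 184355)) = -52 - (-69219 + 1/((3/98 - 480/49) + 184355)) = -52 - (-69219 + 1/(-957/98 + 184355)) = -52 - (-69219 + 1/(18065833/98)) = -52 - (-69219 + 98/18065833) = -52 - 1*(-1250498894329/18065833) = -52 + 1250498894329/18065833 = 1249559471013/18065833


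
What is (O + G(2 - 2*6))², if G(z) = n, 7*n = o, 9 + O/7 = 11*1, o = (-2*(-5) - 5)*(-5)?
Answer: 5329/49 ≈ 108.76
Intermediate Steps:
o = -25 (o = (10 - 5)*(-5) = 5*(-5) = -25)
O = 14 (O = -63 + 7*(11*1) = -63 + 7*11 = -63 + 77 = 14)
n = -25/7 (n = (⅐)*(-25) = -25/7 ≈ -3.5714)
G(z) = -25/7
(O + G(2 - 2*6))² = (14 - 25/7)² = (73/7)² = 5329/49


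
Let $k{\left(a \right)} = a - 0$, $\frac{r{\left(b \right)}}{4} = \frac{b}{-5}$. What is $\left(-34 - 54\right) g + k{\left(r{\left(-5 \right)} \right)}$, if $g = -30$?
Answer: $2644$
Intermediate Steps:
$r{\left(b \right)} = - \frac{4 b}{5}$ ($r{\left(b \right)} = 4 \frac{b}{-5} = 4 b \left(- \frac{1}{5}\right) = 4 \left(- \frac{b}{5}\right) = - \frac{4 b}{5}$)
$k{\left(a \right)} = a$ ($k{\left(a \right)} = a + 0 = a$)
$\left(-34 - 54\right) g + k{\left(r{\left(-5 \right)} \right)} = \left(-34 - 54\right) \left(-30\right) - -4 = \left(-34 - 54\right) \left(-30\right) + 4 = \left(-88\right) \left(-30\right) + 4 = 2640 + 4 = 2644$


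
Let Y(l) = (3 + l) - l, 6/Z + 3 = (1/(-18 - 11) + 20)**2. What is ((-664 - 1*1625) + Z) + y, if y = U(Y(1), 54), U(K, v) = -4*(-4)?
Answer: -126043828/55453 ≈ -2273.0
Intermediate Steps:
Z = 841/55453 (Z = 6/(-3 + (1/(-18 - 11) + 20)**2) = 6/(-3 + (1/(-29) + 20)**2) = 6/(-3 + (-1/29 + 20)**2) = 6/(-3 + (579/29)**2) = 6/(-3 + 335241/841) = 6/(332718/841) = 6*(841/332718) = 841/55453 ≈ 0.015166)
Y(l) = 3
U(K, v) = 16
y = 16
((-664 - 1*1625) + Z) + y = ((-664 - 1*1625) + 841/55453) + 16 = ((-664 - 1625) + 841/55453) + 16 = (-2289 + 841/55453) + 16 = -126931076/55453 + 16 = -126043828/55453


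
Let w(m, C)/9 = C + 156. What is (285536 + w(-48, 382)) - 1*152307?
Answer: 138071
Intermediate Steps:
w(m, C) = 1404 + 9*C (w(m, C) = 9*(C + 156) = 9*(156 + C) = 1404 + 9*C)
(285536 + w(-48, 382)) - 1*152307 = (285536 + (1404 + 9*382)) - 1*152307 = (285536 + (1404 + 3438)) - 152307 = (285536 + 4842) - 152307 = 290378 - 152307 = 138071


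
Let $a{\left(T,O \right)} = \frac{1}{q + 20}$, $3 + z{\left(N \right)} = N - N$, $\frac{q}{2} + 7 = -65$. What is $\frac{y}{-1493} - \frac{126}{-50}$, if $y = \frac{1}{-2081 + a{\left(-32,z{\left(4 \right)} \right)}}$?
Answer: $\frac{4854291551}{1926305925} \approx 2.52$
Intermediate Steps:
$q = -144$ ($q = -14 + 2 \left(-65\right) = -14 - 130 = -144$)
$z{\left(N \right)} = -3$ ($z{\left(N \right)} = -3 + \left(N - N\right) = -3 + 0 = -3$)
$a{\left(T,O \right)} = - \frac{1}{124}$ ($a{\left(T,O \right)} = \frac{1}{-144 + 20} = \frac{1}{-124} = - \frac{1}{124}$)
$y = - \frac{124}{258045}$ ($y = \frac{1}{-2081 - \frac{1}{124}} = \frac{1}{- \frac{258045}{124}} = - \frac{124}{258045} \approx -0.00048054$)
$\frac{y}{-1493} - \frac{126}{-50} = - \frac{124}{258045 \left(-1493\right)} - \frac{126}{-50} = \left(- \frac{124}{258045}\right) \left(- \frac{1}{1493}\right) - - \frac{63}{25} = \frac{124}{385261185} + \frac{63}{25} = \frac{4854291551}{1926305925}$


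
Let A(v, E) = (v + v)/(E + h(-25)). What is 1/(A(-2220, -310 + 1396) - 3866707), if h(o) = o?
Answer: -1061/4102580567 ≈ -2.5862e-7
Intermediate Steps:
A(v, E) = 2*v/(-25 + E) (A(v, E) = (v + v)/(E - 25) = (2*v)/(-25 + E) = 2*v/(-25 + E))
1/(A(-2220, -310 + 1396) - 3866707) = 1/(2*(-2220)/(-25 + (-310 + 1396)) - 3866707) = 1/(2*(-2220)/(-25 + 1086) - 3866707) = 1/(2*(-2220)/1061 - 3866707) = 1/(2*(-2220)*(1/1061) - 3866707) = 1/(-4440/1061 - 3866707) = 1/(-4102580567/1061) = -1061/4102580567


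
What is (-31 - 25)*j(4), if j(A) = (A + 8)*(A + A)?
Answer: -5376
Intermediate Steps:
j(A) = 2*A*(8 + A) (j(A) = (8 + A)*(2*A) = 2*A*(8 + A))
(-31 - 25)*j(4) = (-31 - 25)*(2*4*(8 + 4)) = -112*4*12 = -56*96 = -5376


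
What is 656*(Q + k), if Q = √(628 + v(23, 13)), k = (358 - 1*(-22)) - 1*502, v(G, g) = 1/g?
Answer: -80032 + 656*√106145/13 ≈ -63592.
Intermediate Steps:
k = -122 (k = (358 + 22) - 502 = 380 - 502 = -122)
Q = √106145/13 (Q = √(628 + 1/13) = √(8165/13) = √106145/13 ≈ 25.061)
656*(Q + k) = 656*(√106145/13 - 122) = 656*(-122 + √106145/13) = -80032 + 656*√106145/13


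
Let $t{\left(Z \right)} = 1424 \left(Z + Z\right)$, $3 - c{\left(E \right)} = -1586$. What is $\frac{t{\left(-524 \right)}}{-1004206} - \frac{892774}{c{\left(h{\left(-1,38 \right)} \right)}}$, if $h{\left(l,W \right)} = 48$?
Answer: $- \frac{63868404294}{113977381} \approx -560.36$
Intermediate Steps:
$c{\left(E \right)} = 1589$ ($c{\left(E \right)} = 3 - -1586 = 3 + 1586 = 1589$)
$t{\left(Z \right)} = 2848 Z$ ($t{\left(Z \right)} = 1424 \cdot 2 Z = 2848 Z$)
$\frac{t{\left(-524 \right)}}{-1004206} - \frac{892774}{c{\left(h{\left(-1,38 \right)} \right)}} = \frac{2848 \left(-524\right)}{-1004206} - \frac{892774}{1589} = \left(-1492352\right) \left(- \frac{1}{1004206}\right) - \frac{892774}{1589} = \frac{746176}{502103} - \frac{892774}{1589} = - \frac{63868404294}{113977381}$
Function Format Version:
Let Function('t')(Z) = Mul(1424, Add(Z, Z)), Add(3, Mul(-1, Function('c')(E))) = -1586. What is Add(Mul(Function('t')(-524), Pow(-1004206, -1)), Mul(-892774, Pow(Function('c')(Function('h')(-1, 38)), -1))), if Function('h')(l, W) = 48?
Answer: Rational(-63868404294, 113977381) ≈ -560.36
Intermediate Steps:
Function('c')(E) = 1589 (Function('c')(E) = Add(3, Mul(-1, -1586)) = Add(3, 1586) = 1589)
Function('t')(Z) = Mul(2848, Z) (Function('t')(Z) = Mul(1424, Mul(2, Z)) = Mul(2848, Z))
Add(Mul(Function('t')(-524), Pow(-1004206, -1)), Mul(-892774, Pow(Function('c')(Function('h')(-1, 38)), -1))) = Add(Mul(Mul(2848, -524), Pow(-1004206, -1)), Mul(-892774, Pow(1589, -1))) = Add(Mul(-1492352, Rational(-1, 1004206)), Mul(-892774, Rational(1, 1589))) = Add(Rational(746176, 502103), Rational(-892774, 1589)) = Rational(-63868404294, 113977381)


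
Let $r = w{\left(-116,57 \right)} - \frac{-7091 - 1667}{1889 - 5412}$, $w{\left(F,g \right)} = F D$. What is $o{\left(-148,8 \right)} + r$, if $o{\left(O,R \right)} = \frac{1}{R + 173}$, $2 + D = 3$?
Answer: $- \frac{75550583}{637663} \approx -118.48$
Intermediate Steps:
$D = 1$ ($D = -2 + 3 = 1$)
$w{\left(F,g \right)} = F$ ($w{\left(F,g \right)} = F 1 = F$)
$r = - \frac{417426}{3523}$ ($r = -116 - \frac{-7091 - 1667}{1889 - 5412} = -116 - - \frac{8758}{-3523} = -116 - \left(-8758\right) \left(- \frac{1}{3523}\right) = -116 - \frac{8758}{3523} = - \frac{417426}{3523} \approx -118.49$)
$o{\left(O,R \right)} = \frac{1}{173 + R}$
$o{\left(-148,8 \right)} + r = \frac{1}{173 + 8} - \frac{417426}{3523} = \frac{1}{181} - \frac{417426}{3523} = - \frac{75550583}{637663}$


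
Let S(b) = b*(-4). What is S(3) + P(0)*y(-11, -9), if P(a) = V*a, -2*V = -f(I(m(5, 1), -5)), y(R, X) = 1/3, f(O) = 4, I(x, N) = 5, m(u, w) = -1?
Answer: -12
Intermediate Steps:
y(R, X) = ⅓
V = 2 (V = -(-1)*4/2 = -½*(-4) = 2)
S(b) = -4*b
P(a) = 2*a
S(3) + P(0)*y(-11, -9) = -4*3 + (2*0)*(⅓) = -12 + 0*(⅓) = -12 + 0 = -12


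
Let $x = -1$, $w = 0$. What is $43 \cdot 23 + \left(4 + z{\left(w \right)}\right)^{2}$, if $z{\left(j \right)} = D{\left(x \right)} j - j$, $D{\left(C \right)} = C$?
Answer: $1005$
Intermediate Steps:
$z{\left(j \right)} = - 2 j$ ($z{\left(j \right)} = - j - j = - 2 j$)
$43 \cdot 23 + \left(4 + z{\left(w \right)}\right)^{2} = 43 \cdot 23 + \left(4 - 0\right)^{2} = 989 + \left(4 + 0\right)^{2} = 989 + 4^{2} = 989 + 16 = 1005$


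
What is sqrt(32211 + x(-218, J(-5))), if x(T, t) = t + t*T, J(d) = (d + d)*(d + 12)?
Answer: sqrt(47401) ≈ 217.72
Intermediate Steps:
J(d) = 2*d*(12 + d) (J(d) = (2*d)*(12 + d) = 2*d*(12 + d))
x(T, t) = t + T*t
sqrt(32211 + x(-218, J(-5))) = sqrt(32211 + (2*(-5)*(12 - 5))*(1 - 218)) = sqrt(32211 + (2*(-5)*7)*(-217)) = sqrt(32211 - 70*(-217)) = sqrt(32211 + 15190) = sqrt(47401)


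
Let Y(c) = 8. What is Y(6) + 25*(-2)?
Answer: -42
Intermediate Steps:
Y(6) + 25*(-2) = 8 + 25*(-2) = 8 - 50 = -42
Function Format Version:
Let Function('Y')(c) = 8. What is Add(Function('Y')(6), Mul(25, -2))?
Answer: -42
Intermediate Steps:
Add(Function('Y')(6), Mul(25, -2)) = Add(8, Mul(25, -2)) = Add(8, -50) = -42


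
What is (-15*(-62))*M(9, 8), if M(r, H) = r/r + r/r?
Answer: 1860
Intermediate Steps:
M(r, H) = 2 (M(r, H) = 1 + 1 = 2)
(-15*(-62))*M(9, 8) = -15*(-62)*2 = 930*2 = 1860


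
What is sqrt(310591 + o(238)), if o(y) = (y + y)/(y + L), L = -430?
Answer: sqrt(44724747)/12 ≈ 557.30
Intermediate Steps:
o(y) = 2*y/(-430 + y) (o(y) = (y + y)/(y - 430) = (2*y)/(-430 + y) = 2*y/(-430 + y))
sqrt(310591 + o(238)) = sqrt(310591 + 2*238/(-430 + 238)) = sqrt(310591 + 2*238/(-192)) = sqrt(310591 + 2*238*(-1/192)) = sqrt(310591 - 119/48) = sqrt(14908249/48) = sqrt(44724747)/12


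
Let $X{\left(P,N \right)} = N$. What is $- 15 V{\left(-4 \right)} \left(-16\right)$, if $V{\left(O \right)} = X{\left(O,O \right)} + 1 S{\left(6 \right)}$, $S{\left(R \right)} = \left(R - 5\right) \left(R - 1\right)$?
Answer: $240$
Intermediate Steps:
$S{\left(R \right)} = \left(-1 + R\right) \left(-5 + R\right)$ ($S{\left(R \right)} = \left(-5 + R\right) \left(-1 + R\right) = \left(-1 + R\right) \left(-5 + R\right)$)
$V{\left(O \right)} = 5 + O$ ($V{\left(O \right)} = O + 1 \left(5 + 6^{2} - 36\right) = O + 1 \left(5 + 36 - 36\right) = O + 1 \cdot 5 = O + 5 = 5 + O$)
$- 15 V{\left(-4 \right)} \left(-16\right) = - 15 \left(5 - 4\right) \left(-16\right) = \left(-15\right) 1 \left(-16\right) = \left(-15\right) \left(-16\right) = 240$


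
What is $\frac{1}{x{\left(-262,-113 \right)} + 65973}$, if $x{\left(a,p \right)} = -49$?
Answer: $\frac{1}{65924} \approx 1.5169 \cdot 10^{-5}$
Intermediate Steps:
$\frac{1}{x{\left(-262,-113 \right)} + 65973} = \frac{1}{-49 + 65973} = \frac{1}{65924}$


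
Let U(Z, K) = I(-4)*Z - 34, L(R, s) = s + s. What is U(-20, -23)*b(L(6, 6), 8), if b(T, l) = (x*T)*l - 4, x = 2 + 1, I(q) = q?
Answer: 13064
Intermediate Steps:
L(R, s) = 2*s
x = 3
U(Z, K) = -34 - 4*Z (U(Z, K) = -4*Z - 34 = -34 - 4*Z)
b(T, l) = -4 + 3*T*l (b(T, l) = (3*T)*l - 4 = 3*T*l - 4 = -4 + 3*T*l)
U(-20, -23)*b(L(6, 6), 8) = (-34 - 4*(-20))*(-4 + 3*(2*6)*8) = (-34 + 80)*(-4 + 3*12*8) = 46*(-4 + 288) = 46*284 = 13064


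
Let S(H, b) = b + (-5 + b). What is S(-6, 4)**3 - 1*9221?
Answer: -9194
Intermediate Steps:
S(H, b) = -5 + 2*b
S(-6, 4)**3 - 1*9221 = (-5 + 2*4)**3 - 1*9221 = (-5 + 8)**3 - 9221 = 3**3 - 9221 = 27 - 9221 = -9194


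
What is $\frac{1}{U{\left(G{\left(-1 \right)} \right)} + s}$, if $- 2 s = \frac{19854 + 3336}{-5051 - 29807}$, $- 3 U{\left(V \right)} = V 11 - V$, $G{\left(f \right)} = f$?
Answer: $\frac{104574}{383365} \approx 0.27278$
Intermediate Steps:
$U{\left(V \right)} = - \frac{10 V}{3}$ ($U{\left(V \right)} = - \frac{V 11 - V}{3} = - \frac{11 V - V}{3} = - \frac{10 V}{3}$)
$s = \frac{11595}{34858}$ ($s = - \frac{\left(19854 + 3336\right) \frac{1}{-5051 - 29807}}{2} = - \frac{23190 \frac{1}{-34858}}{2} = - \frac{23190 \left(- \frac{1}{34858}\right)}{2} = \left(- \frac{1}{2}\right) \left(- \frac{11595}{17429}\right) = \frac{11595}{34858} \approx 0.33264$)
$\frac{1}{U{\left(G{\left(-1 \right)} \right)} + s} = \frac{1}{\left(- \frac{10}{3}\right) \left(-1\right) + \frac{11595}{34858}} = \frac{1}{\frac{10}{3} + \frac{11595}{34858}} = \frac{1}{\frac{383365}{104574}} = \frac{104574}{383365}$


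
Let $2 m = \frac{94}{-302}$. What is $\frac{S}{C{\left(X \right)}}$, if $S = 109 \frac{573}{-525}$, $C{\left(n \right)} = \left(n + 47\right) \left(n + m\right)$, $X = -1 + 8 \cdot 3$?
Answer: $- \frac{3143669}{42256375} \approx -0.074395$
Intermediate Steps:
$m = - \frac{47}{302}$ ($m = \frac{94 \frac{1}{-302}}{2} = \frac{94 \left(- \frac{1}{302}\right)}{2} = \frac{1}{2} \left(- \frac{47}{151}\right) = - \frac{47}{302} \approx -0.15563$)
$X = 23$ ($X = -1 + 24 = 23$)
$C{\left(n \right)} = \left(47 + n\right) \left(- \frac{47}{302} + n\right)$ ($C{\left(n \right)} = \left(n + 47\right) \left(n - \frac{47}{302}\right) = \left(47 + n\right) \left(- \frac{47}{302} + n\right)$)
$S = - \frac{20819}{175}$ ($S = 109 \cdot 573 \left(- \frac{1}{525}\right) = 109 \left(- \frac{191}{175}\right) = - \frac{20819}{175} \approx -118.97$)
$\frac{S}{C{\left(X \right)}} = - \frac{20819}{175 \left(- \frac{2209}{302} + 23^{2} + \frac{14147}{302} \cdot 23\right)} = - \frac{20819}{175 \left(- \frac{2209}{302} + 529 + \frac{325381}{302}\right)} = - \frac{20819}{175 \cdot \frac{241465}{151}} = \left(- \frac{20819}{175}\right) \frac{151}{241465} = - \frac{3143669}{42256375}$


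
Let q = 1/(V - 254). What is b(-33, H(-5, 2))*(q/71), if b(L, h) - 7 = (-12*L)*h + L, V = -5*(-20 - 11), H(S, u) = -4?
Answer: 1610/7029 ≈ 0.22905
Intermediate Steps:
V = 155 (V = -5*(-31) = 155)
b(L, h) = 7 + L - 12*L*h (b(L, h) = 7 + ((-12*L)*h + L) = 7 + (-12*L*h + L) = 7 + (L - 12*L*h) = 7 + L - 12*L*h)
q = -1/99 (q = 1/(155 - 254) = 1/(-99) = -1/99 ≈ -0.010101)
b(-33, H(-5, 2))*(q/71) = (7 - 33 - 12*(-33)*(-4))*(-1/99/71) = (7 - 33 - 1584)*(-1/99*1/71) = -1610*(-1/7029) = 1610/7029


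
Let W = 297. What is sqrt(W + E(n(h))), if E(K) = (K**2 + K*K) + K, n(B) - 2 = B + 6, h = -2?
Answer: 5*sqrt(15) ≈ 19.365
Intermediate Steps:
n(B) = 8 + B (n(B) = 2 + (B + 6) = 2 + (6 + B) = 8 + B)
E(K) = K + 2*K**2 (E(K) = (K**2 + K**2) + K = 2*K**2 + K = K + 2*K**2)
sqrt(W + E(n(h))) = sqrt(297 + (8 - 2)*(1 + 2*(8 - 2))) = sqrt(297 + 6*(1 + 2*6)) = sqrt(297 + 6*(1 + 12)) = sqrt(297 + 6*13) = sqrt(297 + 78) = sqrt(375) = 5*sqrt(15)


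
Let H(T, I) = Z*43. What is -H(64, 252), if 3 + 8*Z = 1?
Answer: 43/4 ≈ 10.750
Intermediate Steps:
Z = -¼ (Z = -3/8 + (⅛)*1 = -3/8 + ⅛ = -¼ ≈ -0.25000)
H(T, I) = -43/4 (H(T, I) = -¼*43 = -43/4)
-H(64, 252) = -1*(-43/4) = 43/4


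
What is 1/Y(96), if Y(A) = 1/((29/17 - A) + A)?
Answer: 29/17 ≈ 1.7059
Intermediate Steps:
Y(A) = 17/29 (Y(A) = 1/((29*(1/17) - A) + A) = 1/((29/17 - A) + A) = 1/(29/17) = 17/29)
1/Y(96) = 1/(17/29) = 29/17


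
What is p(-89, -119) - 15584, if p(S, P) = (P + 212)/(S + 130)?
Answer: -638851/41 ≈ -15582.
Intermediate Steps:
p(S, P) = (212 + P)/(130 + S)
p(-89, -119) - 15584 = (212 - 119)/(130 - 89) - 15584 = 93/41 - 15584 = -638851/41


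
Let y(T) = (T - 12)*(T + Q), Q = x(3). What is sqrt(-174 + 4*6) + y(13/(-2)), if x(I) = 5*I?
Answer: -629/4 + 5*I*sqrt(6) ≈ -157.25 + 12.247*I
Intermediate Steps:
Q = 15 (Q = 5*3 = 15)
y(T) = (-12 + T)*(15 + T) (y(T) = (T - 12)*(T + 15) = (-12 + T)*(15 + T))
sqrt(-174 + 4*6) + y(13/(-2)) = sqrt(-174 + 4*6) + (-180 + (13/(-2))**2 + 3*(13/(-2))) = sqrt(-174 + 24) + (-180 + (13*(-1/2))**2 + 3*(13*(-1/2))) = sqrt(-150) + (-180 + (-13/2)**2 + 3*(-13/2)) = 5*I*sqrt(6) + (-180 + 169/4 - 39/2) = 5*I*sqrt(6) - 629/4 = -629/4 + 5*I*sqrt(6)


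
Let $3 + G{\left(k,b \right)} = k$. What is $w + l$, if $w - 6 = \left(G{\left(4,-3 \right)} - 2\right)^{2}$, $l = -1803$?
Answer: $-1796$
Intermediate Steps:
$G{\left(k,b \right)} = -3 + k$
$w = 7$ ($w = 6 + \left(\left(-3 + 4\right) - 2\right)^{2} = 6 + \left(1 - 2\right)^{2} = 6 + \left(-1\right)^{2} = 6 + 1 = 7$)
$w + l = 7 - 1803 = -1796$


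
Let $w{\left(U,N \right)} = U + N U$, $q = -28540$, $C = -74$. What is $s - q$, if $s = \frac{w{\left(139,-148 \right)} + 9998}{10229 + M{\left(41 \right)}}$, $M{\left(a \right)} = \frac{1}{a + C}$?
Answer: $\frac{9633503885}{337556} \approx 28539.0$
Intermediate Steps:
$M{\left(a \right)} = \frac{1}{-74 + a}$ ($M{\left(a \right)} = \frac{1}{a - 74} = \frac{1}{-74 + a}$)
$s = - \frac{344355}{337556}$ ($s = \frac{139 \left(1 - 148\right) + 9998}{10229 + \frac{1}{-74 + 41}} = \frac{139 \left(-147\right) + 9998}{10229 + \frac{1}{-33}} = \frac{-20433 + 9998}{10229 - \frac{1}{33}} = - \frac{10435}{\frac{337556}{33}} = \left(-10435\right) \frac{33}{337556} = - \frac{344355}{337556} \approx -1.0201$)
$s - q = - \frac{344355}{337556} - -28540 = - \frac{344355}{337556} + 28540 = \frac{9633503885}{337556}$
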